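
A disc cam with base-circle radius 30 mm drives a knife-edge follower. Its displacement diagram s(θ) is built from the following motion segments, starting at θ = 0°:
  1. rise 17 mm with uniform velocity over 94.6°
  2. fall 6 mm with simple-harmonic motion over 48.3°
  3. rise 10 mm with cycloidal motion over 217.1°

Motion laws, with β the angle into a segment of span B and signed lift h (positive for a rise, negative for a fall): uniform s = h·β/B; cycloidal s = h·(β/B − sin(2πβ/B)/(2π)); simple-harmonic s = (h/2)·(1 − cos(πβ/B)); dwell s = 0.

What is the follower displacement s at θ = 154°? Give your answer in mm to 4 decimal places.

seg 1 [0°–94.6°] uniform, h=17: full span → s += 17 → s = 17.0000
seg 2 [94.6°–142.9°] simple-harmonic, h=-6: full span → s += -6 → s = 11.0000
seg 3 [142.9°–360°] cycloidal, h=10: θ=154° here. β=11.1, B=217.1. 10·(0.0511 − sin(2π·0.0511)/(2π)) = 0.0087 → s = 11.0087

11.0087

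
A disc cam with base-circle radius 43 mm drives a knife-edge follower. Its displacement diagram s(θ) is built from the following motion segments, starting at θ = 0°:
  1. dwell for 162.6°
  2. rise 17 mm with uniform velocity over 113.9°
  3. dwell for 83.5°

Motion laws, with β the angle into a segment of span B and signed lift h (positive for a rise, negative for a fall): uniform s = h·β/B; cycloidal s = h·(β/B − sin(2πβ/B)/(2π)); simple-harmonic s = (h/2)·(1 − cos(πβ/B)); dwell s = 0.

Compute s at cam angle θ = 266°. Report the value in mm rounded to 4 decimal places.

seg 1 [0°–162.6°] dwell: s stays 0.0000
seg 2 [162.6°–276.5°] uniform, h=17: θ=266° here. β=103.4, B=113.9. 17·103.4/113.9 = 15.4328 → s = 15.4328

15.4328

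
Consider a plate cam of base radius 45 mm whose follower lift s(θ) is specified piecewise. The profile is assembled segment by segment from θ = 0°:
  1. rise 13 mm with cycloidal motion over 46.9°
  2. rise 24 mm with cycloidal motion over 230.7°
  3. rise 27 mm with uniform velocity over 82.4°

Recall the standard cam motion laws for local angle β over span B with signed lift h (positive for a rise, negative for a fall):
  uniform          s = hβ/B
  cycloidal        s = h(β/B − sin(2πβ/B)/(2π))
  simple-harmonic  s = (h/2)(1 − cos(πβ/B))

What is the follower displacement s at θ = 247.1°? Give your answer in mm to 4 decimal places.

seg 1 [0°–46.9°] cycloidal, h=13: full span → s += 13 → s = 13.0000
seg 2 [46.9°–277.6°] cycloidal, h=24: θ=247.1° here. β=200.2, B=230.7. 24·(0.8678 − sin(2π·0.8678)/(2π)) = 23.6475 → s = 36.6475

36.6475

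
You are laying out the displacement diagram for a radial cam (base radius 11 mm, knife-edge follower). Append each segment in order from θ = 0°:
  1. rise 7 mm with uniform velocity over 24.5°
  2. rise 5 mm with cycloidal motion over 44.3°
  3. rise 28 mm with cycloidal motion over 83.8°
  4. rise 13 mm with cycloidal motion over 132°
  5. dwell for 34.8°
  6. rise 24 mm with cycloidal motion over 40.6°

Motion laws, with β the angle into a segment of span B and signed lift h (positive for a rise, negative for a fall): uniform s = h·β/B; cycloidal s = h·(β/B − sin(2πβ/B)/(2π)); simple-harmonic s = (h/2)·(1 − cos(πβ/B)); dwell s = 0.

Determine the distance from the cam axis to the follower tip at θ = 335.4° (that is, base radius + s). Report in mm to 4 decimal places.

seg 1 [0°–24.5°] uniform, h=7: full span → s += 7 → s = 7.0000
seg 2 [24.5°–68.8°] cycloidal, h=5: full span → s += 5 → s = 12.0000
seg 3 [68.8°–152.6°] cycloidal, h=28: full span → s += 28 → s = 40.0000
seg 4 [152.6°–284.6°] cycloidal, h=13: full span → s += 13 → s = 53.0000
seg 5 [284.6°–319.4°] dwell: s stays 53.0000
seg 6 [319.4°–360°] cycloidal, h=24: θ=335.4° here. β=16, B=40.6. 24·(0.3941 − sin(2π·0.3941)/(2π)) = 7.0998 → s = 60.0998
radial distance = base radius + s = 11 + 60.0998 = 71.0998

71.0998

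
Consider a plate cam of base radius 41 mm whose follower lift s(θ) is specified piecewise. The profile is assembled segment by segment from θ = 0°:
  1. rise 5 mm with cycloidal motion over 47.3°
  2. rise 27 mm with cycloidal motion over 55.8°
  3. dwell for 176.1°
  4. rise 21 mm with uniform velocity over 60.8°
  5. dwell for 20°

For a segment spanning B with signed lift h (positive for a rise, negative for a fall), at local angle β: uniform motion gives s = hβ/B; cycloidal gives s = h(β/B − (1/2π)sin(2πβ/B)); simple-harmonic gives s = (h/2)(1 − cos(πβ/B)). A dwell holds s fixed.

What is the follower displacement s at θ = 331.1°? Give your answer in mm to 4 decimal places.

seg 1 [0°–47.3°] cycloidal, h=5: full span → s += 5 → s = 5.0000
seg 2 [47.3°–103.1°] cycloidal, h=27: full span → s += 27 → s = 32.0000
seg 3 [103.1°–279.2°] dwell: s stays 32.0000
seg 4 [279.2°–340°] uniform, h=21: θ=331.1° here. β=51.9, B=60.8. 21·51.9/60.8 = 17.9260 → s = 49.9260

49.9260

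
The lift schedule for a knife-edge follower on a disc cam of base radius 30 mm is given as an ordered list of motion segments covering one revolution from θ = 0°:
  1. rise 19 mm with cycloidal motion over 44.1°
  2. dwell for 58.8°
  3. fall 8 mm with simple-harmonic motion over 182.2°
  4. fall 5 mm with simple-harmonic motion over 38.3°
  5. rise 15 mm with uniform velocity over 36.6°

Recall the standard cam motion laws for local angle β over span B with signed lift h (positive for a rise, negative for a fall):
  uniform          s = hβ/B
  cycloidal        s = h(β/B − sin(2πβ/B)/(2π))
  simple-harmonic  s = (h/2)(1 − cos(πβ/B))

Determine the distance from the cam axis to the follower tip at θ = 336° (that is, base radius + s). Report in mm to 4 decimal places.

seg 1 [0°–44.1°] cycloidal, h=19: full span → s += 19 → s = 19.0000
seg 2 [44.1°–102.9°] dwell: s stays 19.0000
seg 3 [102.9°–285.1°] simple-harmonic, h=-8: full span → s += -8 → s = 11.0000
seg 4 [285.1°–323.4°] simple-harmonic, h=-5: full span → s += -5 → s = 6.0000
seg 5 [323.4°–360°] uniform, h=15: θ=336° here. β=12.6, B=36.6. 15·12.6/36.6 = 5.1639 → s = 11.1639
radial distance = base radius + s = 30 + 11.1639 = 41.1639

41.1639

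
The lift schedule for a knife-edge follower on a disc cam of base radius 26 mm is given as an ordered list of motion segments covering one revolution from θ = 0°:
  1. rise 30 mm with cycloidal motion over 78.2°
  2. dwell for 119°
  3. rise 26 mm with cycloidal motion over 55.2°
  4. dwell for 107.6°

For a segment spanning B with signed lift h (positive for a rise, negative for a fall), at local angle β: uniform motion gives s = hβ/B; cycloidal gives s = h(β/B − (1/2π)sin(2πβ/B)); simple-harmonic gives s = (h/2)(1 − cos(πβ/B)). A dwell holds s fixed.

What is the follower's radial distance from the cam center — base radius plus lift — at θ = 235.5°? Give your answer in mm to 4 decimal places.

seg 1 [0°–78.2°] cycloidal, h=30: full span → s += 30 → s = 30.0000
seg 2 [78.2°–197.2°] dwell: s stays 30.0000
seg 3 [197.2°–252.4°] cycloidal, h=26: θ=235.5° here. β=38.3, B=55.2. 26·(0.6938 − sin(2π·0.6938)/(2π)) = 21.9229 → s = 51.9229
radial distance = base radius + s = 26 + 51.9229 = 77.9229

77.9229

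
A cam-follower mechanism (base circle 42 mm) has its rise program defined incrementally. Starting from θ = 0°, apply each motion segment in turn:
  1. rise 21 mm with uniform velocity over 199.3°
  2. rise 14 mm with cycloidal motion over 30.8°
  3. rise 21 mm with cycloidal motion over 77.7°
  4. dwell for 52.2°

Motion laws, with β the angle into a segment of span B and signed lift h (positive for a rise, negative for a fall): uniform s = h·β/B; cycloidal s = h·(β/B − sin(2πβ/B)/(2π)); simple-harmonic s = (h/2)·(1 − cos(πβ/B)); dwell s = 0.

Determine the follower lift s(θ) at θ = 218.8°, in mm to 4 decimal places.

seg 1 [0°–199.3°] uniform, h=21: full span → s += 21 → s = 21.0000
seg 2 [199.3°–230.1°] cycloidal, h=14: θ=218.8° here. β=19.5, B=30.8. 14·(0.6331 − sin(2π·0.6331)/(2π)) = 10.5175 → s = 31.5175

31.5175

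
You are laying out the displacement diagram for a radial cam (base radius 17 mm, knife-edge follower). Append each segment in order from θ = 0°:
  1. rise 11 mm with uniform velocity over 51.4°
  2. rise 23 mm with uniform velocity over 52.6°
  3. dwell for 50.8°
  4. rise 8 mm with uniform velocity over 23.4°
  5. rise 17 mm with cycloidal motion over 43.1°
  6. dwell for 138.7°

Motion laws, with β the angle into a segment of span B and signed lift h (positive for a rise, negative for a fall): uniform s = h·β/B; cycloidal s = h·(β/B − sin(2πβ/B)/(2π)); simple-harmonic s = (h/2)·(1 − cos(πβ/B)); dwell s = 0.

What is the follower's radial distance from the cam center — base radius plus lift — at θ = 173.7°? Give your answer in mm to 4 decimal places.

seg 1 [0°–51.4°] uniform, h=11: full span → s += 11 → s = 11.0000
seg 2 [51.4°–104°] uniform, h=23: full span → s += 23 → s = 34.0000
seg 3 [104°–154.8°] dwell: s stays 34.0000
seg 4 [154.8°–178.2°] uniform, h=8: θ=173.7° here. β=18.9, B=23.4. 8·18.9/23.4 = 6.4615 → s = 40.4615
radial distance = base radius + s = 17 + 40.4615 = 57.4615

57.4615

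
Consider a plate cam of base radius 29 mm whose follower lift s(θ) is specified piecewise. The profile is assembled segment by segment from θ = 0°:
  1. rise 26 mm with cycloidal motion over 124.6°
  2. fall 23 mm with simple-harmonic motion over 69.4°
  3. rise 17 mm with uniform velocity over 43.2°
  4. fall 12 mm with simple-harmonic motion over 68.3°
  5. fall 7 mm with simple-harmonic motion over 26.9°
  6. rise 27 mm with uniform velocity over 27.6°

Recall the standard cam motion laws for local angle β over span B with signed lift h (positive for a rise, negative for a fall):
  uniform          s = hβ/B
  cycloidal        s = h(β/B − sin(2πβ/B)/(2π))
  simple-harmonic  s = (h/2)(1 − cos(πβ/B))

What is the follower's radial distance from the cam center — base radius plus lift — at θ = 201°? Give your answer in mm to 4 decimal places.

seg 1 [0°–124.6°] cycloidal, h=26: full span → s += 26 → s = 26.0000
seg 2 [124.6°–194°] simple-harmonic, h=-23: full span → s += -23 → s = 3.0000
seg 3 [194°–237.2°] uniform, h=17: θ=201° here. β=7, B=43.2. 17·7/43.2 = 2.7546 → s = 5.7546
radial distance = base radius + s = 29 + 5.7546 = 34.7546

34.7546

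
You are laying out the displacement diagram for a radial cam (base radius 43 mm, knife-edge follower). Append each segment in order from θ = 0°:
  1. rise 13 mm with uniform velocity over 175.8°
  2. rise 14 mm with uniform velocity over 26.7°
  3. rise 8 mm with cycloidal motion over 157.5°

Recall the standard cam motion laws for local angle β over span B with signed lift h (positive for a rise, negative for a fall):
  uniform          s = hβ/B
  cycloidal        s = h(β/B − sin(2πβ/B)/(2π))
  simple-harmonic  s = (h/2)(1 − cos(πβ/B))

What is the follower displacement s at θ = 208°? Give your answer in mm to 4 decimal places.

seg 1 [0°–175.8°] uniform, h=13: full span → s += 13 → s = 13.0000
seg 2 [175.8°–202.5°] uniform, h=14: full span → s += 14 → s = 27.0000
seg 3 [202.5°–360°] cycloidal, h=8: θ=208° here. β=5.5, B=157.5. 8·(0.0349 − sin(2π·0.0349)/(2π)) = 0.0022 → s = 27.0022

27.0022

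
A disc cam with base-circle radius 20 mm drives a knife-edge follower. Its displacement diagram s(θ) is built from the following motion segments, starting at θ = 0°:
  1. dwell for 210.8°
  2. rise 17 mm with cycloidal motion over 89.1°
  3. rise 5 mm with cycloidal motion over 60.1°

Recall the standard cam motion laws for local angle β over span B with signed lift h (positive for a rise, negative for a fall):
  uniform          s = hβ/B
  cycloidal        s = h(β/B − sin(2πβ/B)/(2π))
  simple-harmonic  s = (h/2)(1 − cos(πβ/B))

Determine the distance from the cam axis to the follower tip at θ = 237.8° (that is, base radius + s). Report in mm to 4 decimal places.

seg 1 [0°–210.8°] dwell: s stays 0.0000
seg 2 [210.8°–299.9°] cycloidal, h=17: θ=237.8° here. β=27, B=89.1. 17·(0.3030 − sin(2π·0.3030)/(2π)) = 2.5947 → s = 2.5947
radial distance = base radius + s = 20 + 2.5947 = 22.5947

22.5947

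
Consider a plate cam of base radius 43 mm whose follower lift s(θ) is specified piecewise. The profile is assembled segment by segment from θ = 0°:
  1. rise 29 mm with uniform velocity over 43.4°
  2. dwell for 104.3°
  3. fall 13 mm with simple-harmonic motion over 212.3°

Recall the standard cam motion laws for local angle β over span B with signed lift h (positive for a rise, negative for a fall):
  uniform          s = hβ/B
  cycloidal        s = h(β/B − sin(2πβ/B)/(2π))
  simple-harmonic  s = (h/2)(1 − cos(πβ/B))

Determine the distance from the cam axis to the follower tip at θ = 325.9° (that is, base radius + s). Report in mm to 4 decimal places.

seg 1 [0°–43.4°] uniform, h=29: full span → s += 29 → s = 29.0000
seg 2 [43.4°–147.7°] dwell: s stays 29.0000
seg 3 [147.7°–360°] simple-harmonic, h=-13: θ=325.9° here. β=178.2, B=212.3. -13/2·(1 − cos(π·0.8394)) = -12.1899 → s = 16.8101
radial distance = base radius + s = 43 + 16.8101 = 59.8101

59.8101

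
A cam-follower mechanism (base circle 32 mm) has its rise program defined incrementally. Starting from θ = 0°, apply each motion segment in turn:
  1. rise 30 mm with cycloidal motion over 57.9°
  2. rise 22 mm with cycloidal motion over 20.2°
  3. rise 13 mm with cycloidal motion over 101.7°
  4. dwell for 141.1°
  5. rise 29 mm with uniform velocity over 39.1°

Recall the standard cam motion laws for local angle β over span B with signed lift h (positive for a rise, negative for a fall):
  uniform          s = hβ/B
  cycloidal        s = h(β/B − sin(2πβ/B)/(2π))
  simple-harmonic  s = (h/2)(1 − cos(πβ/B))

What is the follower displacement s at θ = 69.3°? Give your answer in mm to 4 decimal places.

seg 1 [0°–57.9°] cycloidal, h=30: full span → s += 30 → s = 30.0000
seg 2 [57.9°–78.1°] cycloidal, h=22: θ=69.3° here. β=11.4, B=20.2. 22·(0.5644 − sin(2π·0.5644)/(2π)) = 13.7934 → s = 43.7934

43.7934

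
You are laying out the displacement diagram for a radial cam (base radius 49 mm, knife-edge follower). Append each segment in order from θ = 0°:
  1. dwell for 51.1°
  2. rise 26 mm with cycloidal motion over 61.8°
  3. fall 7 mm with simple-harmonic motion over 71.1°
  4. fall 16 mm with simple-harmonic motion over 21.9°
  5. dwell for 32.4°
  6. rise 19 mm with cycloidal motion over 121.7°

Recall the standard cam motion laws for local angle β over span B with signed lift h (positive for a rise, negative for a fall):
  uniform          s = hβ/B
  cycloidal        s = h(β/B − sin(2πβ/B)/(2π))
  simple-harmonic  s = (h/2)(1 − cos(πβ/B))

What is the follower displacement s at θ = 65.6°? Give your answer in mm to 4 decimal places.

seg 1 [0°–51.1°] dwell: s stays 0.0000
seg 2 [51.1°–112.9°] cycloidal, h=26: θ=65.6° here. β=14.5, B=61.8. 26·(0.2346 − sin(2π·0.2346)/(2π)) = 1.9816 → s = 1.9816

1.9816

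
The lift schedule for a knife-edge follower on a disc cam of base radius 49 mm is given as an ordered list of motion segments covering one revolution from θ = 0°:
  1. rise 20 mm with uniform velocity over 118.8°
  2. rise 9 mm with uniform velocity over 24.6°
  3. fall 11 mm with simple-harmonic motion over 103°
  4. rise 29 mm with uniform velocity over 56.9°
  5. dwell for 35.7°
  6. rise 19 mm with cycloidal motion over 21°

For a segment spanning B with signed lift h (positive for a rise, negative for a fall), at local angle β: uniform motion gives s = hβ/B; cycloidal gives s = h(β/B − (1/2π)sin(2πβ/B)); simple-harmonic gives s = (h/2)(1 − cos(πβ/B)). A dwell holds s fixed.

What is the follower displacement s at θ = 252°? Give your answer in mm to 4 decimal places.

seg 1 [0°–118.8°] uniform, h=20: full span → s += 20 → s = 20.0000
seg 2 [118.8°–143.4°] uniform, h=9: full span → s += 9 → s = 29.0000
seg 3 [143.4°–246.4°] simple-harmonic, h=-11: full span → s += -11 → s = 18.0000
seg 4 [246.4°–303.3°] uniform, h=29: θ=252° here. β=5.6, B=56.9. 29·5.6/56.9 = 2.8541 → s = 20.8541

20.8541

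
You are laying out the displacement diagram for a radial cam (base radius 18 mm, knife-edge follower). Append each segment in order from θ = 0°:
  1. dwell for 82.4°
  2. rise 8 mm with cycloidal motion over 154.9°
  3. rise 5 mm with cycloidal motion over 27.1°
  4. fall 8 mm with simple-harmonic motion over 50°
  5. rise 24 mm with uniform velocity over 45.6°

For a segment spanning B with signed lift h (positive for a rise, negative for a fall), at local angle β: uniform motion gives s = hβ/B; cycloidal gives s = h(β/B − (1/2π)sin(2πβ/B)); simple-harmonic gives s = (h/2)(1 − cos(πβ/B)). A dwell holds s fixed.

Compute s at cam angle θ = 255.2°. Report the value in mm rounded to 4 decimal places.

seg 1 [0°–82.4°] dwell: s stays 0.0000
seg 2 [82.4°–237.3°] cycloidal, h=8: full span → s += 8 → s = 8.0000
seg 3 [237.3°–264.4°] cycloidal, h=5: θ=255.2° here. β=17.9, B=27.1. 5·(0.6605 − sin(2π·0.6605)/(2π)) = 3.9759 → s = 11.9759

11.9759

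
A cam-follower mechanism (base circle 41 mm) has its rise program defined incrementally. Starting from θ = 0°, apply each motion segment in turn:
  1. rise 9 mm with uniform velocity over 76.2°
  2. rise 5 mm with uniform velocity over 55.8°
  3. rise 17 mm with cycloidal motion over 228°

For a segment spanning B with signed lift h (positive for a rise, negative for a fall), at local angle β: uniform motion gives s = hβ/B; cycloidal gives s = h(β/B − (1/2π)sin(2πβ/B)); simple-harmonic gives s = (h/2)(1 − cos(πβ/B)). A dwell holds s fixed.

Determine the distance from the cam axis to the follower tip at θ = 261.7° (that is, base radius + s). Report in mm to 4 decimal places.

seg 1 [0°–76.2°] uniform, h=9: full span → s += 9 → s = 9.0000
seg 2 [76.2°–132°] uniform, h=5: full span → s += 5 → s = 14.0000
seg 3 [132°–360°] cycloidal, h=17: θ=261.7° here. β=129.7, B=228. 17·(0.5689 − sin(2π·0.5689)/(2π)) = 10.8050 → s = 24.8050
radial distance = base radius + s = 41 + 24.8050 = 65.8050

65.8050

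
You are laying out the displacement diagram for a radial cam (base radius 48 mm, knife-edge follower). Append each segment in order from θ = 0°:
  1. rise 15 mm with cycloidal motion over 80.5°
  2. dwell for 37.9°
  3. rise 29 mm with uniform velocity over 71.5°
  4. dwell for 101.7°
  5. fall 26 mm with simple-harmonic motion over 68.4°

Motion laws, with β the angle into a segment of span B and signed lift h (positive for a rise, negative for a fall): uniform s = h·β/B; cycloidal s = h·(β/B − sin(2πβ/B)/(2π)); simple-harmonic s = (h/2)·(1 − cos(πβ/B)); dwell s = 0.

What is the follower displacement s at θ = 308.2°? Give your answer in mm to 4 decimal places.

seg 1 [0°–80.5°] cycloidal, h=15: full span → s += 15 → s = 15.0000
seg 2 [80.5°–118.4°] dwell: s stays 15.0000
seg 3 [118.4°–189.9°] uniform, h=29: full span → s += 29 → s = 44.0000
seg 4 [189.9°–291.6°] dwell: s stays 44.0000
seg 5 [291.6°–360°] simple-harmonic, h=-26: θ=308.2° here. β=16.6, B=68.4. -26/2·(1 − cos(π·0.2427)) = -3.5990 → s = 40.4010

40.4010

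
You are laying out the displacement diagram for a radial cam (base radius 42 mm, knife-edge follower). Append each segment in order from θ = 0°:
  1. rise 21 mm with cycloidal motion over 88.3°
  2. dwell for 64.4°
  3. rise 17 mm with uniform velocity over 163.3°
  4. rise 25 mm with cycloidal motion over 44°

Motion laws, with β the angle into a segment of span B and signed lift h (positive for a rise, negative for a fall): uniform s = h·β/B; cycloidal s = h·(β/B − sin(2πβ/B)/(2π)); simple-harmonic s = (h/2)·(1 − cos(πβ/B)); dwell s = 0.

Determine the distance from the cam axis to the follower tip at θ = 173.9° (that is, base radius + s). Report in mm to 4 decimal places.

seg 1 [0°–88.3°] cycloidal, h=21: full span → s += 21 → s = 21.0000
seg 2 [88.3°–152.7°] dwell: s stays 21.0000
seg 3 [152.7°–316°] uniform, h=17: θ=173.9° here. β=21.2, B=163.3. 17·21.2/163.3 = 2.2070 → s = 23.2070
radial distance = base radius + s = 42 + 23.2070 = 65.2070

65.2070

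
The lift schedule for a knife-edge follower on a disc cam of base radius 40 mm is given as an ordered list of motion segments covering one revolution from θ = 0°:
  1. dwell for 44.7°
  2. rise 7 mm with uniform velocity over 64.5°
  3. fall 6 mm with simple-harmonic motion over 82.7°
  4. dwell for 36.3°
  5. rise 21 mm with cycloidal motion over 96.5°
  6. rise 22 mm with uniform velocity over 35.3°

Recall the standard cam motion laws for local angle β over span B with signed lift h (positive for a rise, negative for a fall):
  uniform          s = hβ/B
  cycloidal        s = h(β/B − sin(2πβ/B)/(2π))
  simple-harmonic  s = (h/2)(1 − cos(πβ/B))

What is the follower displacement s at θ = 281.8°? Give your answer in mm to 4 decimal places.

seg 1 [0°–44.7°] dwell: s stays 0.0000
seg 2 [44.7°–109.2°] uniform, h=7: full span → s += 7 → s = 7.0000
seg 3 [109.2°–191.9°] simple-harmonic, h=-6: full span → s += -6 → s = 1.0000
seg 4 [191.9°–228.2°] dwell: s stays 1.0000
seg 5 [228.2°–324.7°] cycloidal, h=21: θ=281.8° here. β=53.6, B=96.5. 21·(0.5554 − sin(2π·0.5554)/(2π)) = 12.8051 → s = 13.8051

13.8051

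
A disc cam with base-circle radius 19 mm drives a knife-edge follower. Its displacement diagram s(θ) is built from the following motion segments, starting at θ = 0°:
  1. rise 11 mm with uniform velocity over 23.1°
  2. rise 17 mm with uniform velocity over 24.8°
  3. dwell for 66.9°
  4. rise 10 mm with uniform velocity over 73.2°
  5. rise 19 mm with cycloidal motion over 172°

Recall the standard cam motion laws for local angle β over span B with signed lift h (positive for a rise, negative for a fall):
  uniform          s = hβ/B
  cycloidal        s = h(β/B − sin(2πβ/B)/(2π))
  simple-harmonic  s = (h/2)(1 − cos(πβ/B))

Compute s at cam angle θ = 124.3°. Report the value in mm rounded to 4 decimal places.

seg 1 [0°–23.1°] uniform, h=11: full span → s += 11 → s = 11.0000
seg 2 [23.1°–47.9°] uniform, h=17: full span → s += 17 → s = 28.0000
seg 3 [47.9°–114.8°] dwell: s stays 28.0000
seg 4 [114.8°–188°] uniform, h=10: θ=124.3° here. β=9.5, B=73.2. 10·9.5/73.2 = 1.2978 → s = 29.2978

29.2978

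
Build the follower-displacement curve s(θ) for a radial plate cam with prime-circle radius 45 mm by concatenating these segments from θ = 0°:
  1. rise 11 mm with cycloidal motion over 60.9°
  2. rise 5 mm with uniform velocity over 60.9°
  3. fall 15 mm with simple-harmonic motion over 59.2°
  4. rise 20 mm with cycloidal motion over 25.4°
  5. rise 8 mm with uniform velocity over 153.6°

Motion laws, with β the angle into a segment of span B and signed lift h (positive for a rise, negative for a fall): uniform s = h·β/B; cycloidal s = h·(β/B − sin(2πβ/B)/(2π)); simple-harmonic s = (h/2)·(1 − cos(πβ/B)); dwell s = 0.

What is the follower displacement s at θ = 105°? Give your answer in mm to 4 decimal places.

seg 1 [0°–60.9°] cycloidal, h=11: full span → s += 11 → s = 11.0000
seg 2 [60.9°–121.8°] uniform, h=5: θ=105° here. β=44.1, B=60.9. 5·44.1/60.9 = 3.6207 → s = 14.6207

14.6207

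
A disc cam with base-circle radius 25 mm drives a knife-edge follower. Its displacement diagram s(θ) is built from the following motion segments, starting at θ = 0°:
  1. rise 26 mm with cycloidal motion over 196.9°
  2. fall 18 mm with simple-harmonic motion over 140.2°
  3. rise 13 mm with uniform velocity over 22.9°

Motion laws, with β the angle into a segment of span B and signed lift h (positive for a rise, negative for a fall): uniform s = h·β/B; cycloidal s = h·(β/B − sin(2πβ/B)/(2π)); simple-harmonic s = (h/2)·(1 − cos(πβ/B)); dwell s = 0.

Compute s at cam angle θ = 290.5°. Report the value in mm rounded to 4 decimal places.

seg 1 [0°–196.9°] cycloidal, h=26: full span → s += 26 → s = 26.0000
seg 2 [196.9°–337.1°] simple-harmonic, h=-18: θ=290.5° here. β=93.6, B=140.2. -18/2·(1 − cos(π·0.6676)) = -13.5233 → s = 12.4767

12.4767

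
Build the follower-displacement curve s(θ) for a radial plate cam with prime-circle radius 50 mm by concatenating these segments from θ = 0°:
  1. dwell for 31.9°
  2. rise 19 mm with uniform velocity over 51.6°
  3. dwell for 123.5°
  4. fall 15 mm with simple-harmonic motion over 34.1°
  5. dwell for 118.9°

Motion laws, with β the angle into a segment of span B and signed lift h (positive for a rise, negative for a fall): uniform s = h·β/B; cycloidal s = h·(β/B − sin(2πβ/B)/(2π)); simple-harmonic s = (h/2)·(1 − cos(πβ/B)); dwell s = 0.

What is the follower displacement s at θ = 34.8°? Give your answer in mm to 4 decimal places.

seg 1 [0°–31.9°] dwell: s stays 0.0000
seg 2 [31.9°–83.5°] uniform, h=19: θ=34.8° here. β=2.9, B=51.6. 19·2.9/51.6 = 1.0678 → s = 1.0678

1.0678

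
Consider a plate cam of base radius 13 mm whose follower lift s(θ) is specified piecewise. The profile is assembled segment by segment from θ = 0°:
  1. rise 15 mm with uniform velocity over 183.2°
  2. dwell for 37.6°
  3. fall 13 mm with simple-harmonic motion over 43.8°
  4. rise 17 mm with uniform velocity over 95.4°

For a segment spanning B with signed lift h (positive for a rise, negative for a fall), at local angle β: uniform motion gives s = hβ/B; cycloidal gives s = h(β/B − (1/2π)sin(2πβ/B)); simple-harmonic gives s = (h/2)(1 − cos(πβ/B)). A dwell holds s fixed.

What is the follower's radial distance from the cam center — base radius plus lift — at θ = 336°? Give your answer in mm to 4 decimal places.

seg 1 [0°–183.2°] uniform, h=15: full span → s += 15 → s = 15.0000
seg 2 [183.2°–220.8°] dwell: s stays 15.0000
seg 3 [220.8°–264.6°] simple-harmonic, h=-13: full span → s += -13 → s = 2.0000
seg 4 [264.6°–360°] uniform, h=17: θ=336° here. β=71.4, B=95.4. 17·71.4/95.4 = 12.7233 → s = 14.7233
radial distance = base radius + s = 13 + 14.7233 = 27.7233

27.7233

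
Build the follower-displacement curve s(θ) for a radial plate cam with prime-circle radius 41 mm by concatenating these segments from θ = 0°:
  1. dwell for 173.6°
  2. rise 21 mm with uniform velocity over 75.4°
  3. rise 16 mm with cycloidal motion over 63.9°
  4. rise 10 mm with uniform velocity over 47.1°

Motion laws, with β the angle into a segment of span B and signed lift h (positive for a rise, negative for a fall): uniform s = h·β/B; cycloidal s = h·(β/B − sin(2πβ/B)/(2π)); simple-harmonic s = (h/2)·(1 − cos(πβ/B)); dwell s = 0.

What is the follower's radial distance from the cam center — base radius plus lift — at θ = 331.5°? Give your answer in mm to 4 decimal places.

seg 1 [0°–173.6°] dwell: s stays 0.0000
seg 2 [173.6°–249°] uniform, h=21: full span → s += 21 → s = 21.0000
seg 3 [249°–312.9°] cycloidal, h=16: full span → s += 16 → s = 37.0000
seg 4 [312.9°–360°] uniform, h=10: θ=331.5° here. β=18.6, B=47.1. 10·18.6/47.1 = 3.9490 → s = 40.9490
radial distance = base radius + s = 41 + 40.9490 = 81.9490

81.9490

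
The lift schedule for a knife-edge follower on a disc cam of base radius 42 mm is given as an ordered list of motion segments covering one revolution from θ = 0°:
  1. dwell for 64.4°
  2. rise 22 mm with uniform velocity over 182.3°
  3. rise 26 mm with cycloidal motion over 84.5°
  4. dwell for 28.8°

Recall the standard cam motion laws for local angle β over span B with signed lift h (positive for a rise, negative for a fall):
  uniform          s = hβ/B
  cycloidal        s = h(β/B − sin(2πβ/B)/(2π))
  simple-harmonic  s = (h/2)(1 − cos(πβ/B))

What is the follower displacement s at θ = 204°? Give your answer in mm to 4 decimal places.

seg 1 [0°–64.4°] dwell: s stays 0.0000
seg 2 [64.4°–246.7°] uniform, h=22: θ=204° here. β=139.6, B=182.3. 22·139.6/182.3 = 16.8470 → s = 16.8470

16.8470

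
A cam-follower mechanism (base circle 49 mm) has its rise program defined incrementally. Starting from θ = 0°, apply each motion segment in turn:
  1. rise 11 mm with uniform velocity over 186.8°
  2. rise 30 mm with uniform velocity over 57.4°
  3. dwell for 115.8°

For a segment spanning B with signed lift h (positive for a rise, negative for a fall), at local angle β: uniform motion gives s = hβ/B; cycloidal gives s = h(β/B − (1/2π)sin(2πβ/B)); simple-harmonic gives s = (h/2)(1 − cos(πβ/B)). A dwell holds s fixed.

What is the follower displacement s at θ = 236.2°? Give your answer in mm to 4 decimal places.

seg 1 [0°–186.8°] uniform, h=11: full span → s += 11 → s = 11.0000
seg 2 [186.8°–244.2°] uniform, h=30: θ=236.2° here. β=49.4, B=57.4. 30·49.4/57.4 = 25.8188 → s = 36.8188

36.8188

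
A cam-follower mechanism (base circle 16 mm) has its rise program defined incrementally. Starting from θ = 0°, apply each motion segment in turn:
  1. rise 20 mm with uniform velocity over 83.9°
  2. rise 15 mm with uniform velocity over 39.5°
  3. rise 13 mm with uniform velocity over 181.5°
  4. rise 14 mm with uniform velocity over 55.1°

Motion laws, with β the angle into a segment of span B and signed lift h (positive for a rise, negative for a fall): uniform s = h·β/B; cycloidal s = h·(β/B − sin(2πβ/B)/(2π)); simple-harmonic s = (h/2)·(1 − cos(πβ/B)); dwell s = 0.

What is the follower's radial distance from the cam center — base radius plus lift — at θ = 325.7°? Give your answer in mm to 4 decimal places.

seg 1 [0°–83.9°] uniform, h=20: full span → s += 20 → s = 20.0000
seg 2 [83.9°–123.4°] uniform, h=15: full span → s += 15 → s = 35.0000
seg 3 [123.4°–304.9°] uniform, h=13: full span → s += 13 → s = 48.0000
seg 4 [304.9°–360°] uniform, h=14: θ=325.7° here. β=20.8, B=55.1. 14·20.8/55.1 = 5.2849 → s = 53.2849
radial distance = base radius + s = 16 + 53.2849 = 69.2849

69.2849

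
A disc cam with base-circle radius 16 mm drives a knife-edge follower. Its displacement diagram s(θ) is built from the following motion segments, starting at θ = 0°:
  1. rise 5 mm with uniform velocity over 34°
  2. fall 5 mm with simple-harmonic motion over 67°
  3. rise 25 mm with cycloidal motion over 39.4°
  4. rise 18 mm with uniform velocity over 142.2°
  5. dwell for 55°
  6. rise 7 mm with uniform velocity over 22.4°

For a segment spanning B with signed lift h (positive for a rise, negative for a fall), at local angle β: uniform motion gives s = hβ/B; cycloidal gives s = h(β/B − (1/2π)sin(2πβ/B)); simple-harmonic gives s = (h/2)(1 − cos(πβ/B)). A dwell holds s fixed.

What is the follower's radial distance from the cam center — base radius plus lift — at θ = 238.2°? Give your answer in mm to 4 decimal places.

seg 1 [0°–34°] uniform, h=5: full span → s += 5 → s = 5.0000
seg 2 [34°–101°] simple-harmonic, h=-5: full span → s += -5 → s = 0.0000
seg 3 [101°–140.4°] cycloidal, h=25: full span → s += 25 → s = 25.0000
seg 4 [140.4°–282.6°] uniform, h=18: θ=238.2° here. β=97.8, B=142.2. 18·97.8/142.2 = 12.3797 → s = 37.3797
radial distance = base radius + s = 16 + 37.3797 = 53.3797

53.3797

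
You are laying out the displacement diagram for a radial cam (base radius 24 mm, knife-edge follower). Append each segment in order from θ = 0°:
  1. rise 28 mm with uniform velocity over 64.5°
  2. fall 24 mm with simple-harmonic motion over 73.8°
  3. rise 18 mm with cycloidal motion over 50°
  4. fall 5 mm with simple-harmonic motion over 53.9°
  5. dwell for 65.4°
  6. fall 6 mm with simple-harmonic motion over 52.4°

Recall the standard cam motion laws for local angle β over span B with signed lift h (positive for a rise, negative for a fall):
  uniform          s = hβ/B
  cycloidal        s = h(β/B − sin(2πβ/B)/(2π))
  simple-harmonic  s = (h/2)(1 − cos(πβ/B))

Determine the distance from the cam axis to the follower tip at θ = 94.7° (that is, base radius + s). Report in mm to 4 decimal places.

seg 1 [0°–64.5°] uniform, h=28: full span → s += 28 → s = 28.0000
seg 2 [64.5°–138.3°] simple-harmonic, h=-24: θ=94.7° here. β=30.2, B=73.8. -24/2·(1 − cos(π·0.4092)) = -8.6237 → s = 19.3763
radial distance = base radius + s = 24 + 19.3763 = 43.3763

43.3763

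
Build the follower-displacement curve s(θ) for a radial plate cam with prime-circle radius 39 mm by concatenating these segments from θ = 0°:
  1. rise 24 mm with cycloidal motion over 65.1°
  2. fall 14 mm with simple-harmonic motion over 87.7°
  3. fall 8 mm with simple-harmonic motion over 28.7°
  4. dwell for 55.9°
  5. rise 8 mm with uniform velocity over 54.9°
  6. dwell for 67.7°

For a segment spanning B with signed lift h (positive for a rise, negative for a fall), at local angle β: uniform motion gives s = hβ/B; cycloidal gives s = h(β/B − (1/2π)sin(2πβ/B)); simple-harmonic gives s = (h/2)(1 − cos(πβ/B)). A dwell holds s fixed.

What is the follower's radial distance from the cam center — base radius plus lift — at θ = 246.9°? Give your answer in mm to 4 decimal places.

seg 1 [0°–65.1°] cycloidal, h=24: full span → s += 24 → s = 24.0000
seg 2 [65.1°–152.8°] simple-harmonic, h=-14: full span → s += -14 → s = 10.0000
seg 3 [152.8°–181.5°] simple-harmonic, h=-8: full span → s += -8 → s = 2.0000
seg 4 [181.5°–237.4°] dwell: s stays 2.0000
seg 5 [237.4°–292.3°] uniform, h=8: θ=246.9° here. β=9.5, B=54.9. 8·9.5/54.9 = 1.3843 → s = 3.3843
radial distance = base radius + s = 39 + 3.3843 = 42.3843

42.3843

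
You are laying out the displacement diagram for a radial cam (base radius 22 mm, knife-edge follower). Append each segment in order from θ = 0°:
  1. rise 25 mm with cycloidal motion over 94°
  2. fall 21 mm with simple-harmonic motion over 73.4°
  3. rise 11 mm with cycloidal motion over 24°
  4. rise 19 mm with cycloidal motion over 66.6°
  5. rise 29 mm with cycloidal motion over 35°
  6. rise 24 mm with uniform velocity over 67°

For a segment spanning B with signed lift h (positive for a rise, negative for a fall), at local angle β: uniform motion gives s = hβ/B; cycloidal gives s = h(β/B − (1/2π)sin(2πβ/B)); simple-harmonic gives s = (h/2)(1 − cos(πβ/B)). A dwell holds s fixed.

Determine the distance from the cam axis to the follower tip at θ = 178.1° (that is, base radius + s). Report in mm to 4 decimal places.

seg 1 [0°–94°] cycloidal, h=25: full span → s += 25 → s = 25.0000
seg 2 [94°–167.4°] simple-harmonic, h=-21: full span → s += -21 → s = 4.0000
seg 3 [167.4°–191.4°] cycloidal, h=11: θ=178.1° here. β=10.7, B=24. 11·(0.4458 − sin(2π·0.4458)/(2π)) = 4.3198 → s = 8.3198
radial distance = base radius + s = 22 + 8.3198 = 30.3198

30.3198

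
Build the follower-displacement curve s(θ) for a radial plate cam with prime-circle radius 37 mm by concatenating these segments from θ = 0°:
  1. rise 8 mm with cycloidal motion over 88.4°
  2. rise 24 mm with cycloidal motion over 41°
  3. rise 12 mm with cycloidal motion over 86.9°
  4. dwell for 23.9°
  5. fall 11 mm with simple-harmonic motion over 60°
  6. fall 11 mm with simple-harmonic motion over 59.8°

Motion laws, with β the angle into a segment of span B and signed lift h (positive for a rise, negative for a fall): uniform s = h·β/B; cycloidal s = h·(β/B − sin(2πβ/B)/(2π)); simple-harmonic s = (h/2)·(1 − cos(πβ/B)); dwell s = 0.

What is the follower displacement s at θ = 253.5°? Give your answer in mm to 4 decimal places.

seg 1 [0°–88.4°] cycloidal, h=8: full span → s += 8 → s = 8.0000
seg 2 [88.4°–129.4°] cycloidal, h=24: full span → s += 24 → s = 32.0000
seg 3 [129.4°–216.3°] cycloidal, h=12: full span → s += 12 → s = 44.0000
seg 4 [216.3°–240.2°] dwell: s stays 44.0000
seg 5 [240.2°–300.2°] simple-harmonic, h=-11: θ=253.5° here. β=13.3, B=60. -11/2·(1 − cos(π·0.2217)) = -1.2806 → s = 42.7194

42.7194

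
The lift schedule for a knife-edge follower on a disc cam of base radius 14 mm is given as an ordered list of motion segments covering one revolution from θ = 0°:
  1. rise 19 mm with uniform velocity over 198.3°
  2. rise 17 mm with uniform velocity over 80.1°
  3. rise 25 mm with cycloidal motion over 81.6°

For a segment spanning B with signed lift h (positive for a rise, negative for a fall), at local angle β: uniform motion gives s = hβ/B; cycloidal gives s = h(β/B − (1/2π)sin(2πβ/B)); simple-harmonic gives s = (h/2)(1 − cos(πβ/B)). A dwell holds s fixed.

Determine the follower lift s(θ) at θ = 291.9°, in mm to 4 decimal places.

seg 1 [0°–198.3°] uniform, h=19: full span → s += 19 → s = 19.0000
seg 2 [198.3°–278.4°] uniform, h=17: full span → s += 17 → s = 36.0000
seg 3 [278.4°–360°] cycloidal, h=25: θ=291.9° here. β=13.5, B=81.6. 25·(0.1654 − sin(2π·0.1654)/(2π)) = 0.7056 → s = 36.7056

36.7056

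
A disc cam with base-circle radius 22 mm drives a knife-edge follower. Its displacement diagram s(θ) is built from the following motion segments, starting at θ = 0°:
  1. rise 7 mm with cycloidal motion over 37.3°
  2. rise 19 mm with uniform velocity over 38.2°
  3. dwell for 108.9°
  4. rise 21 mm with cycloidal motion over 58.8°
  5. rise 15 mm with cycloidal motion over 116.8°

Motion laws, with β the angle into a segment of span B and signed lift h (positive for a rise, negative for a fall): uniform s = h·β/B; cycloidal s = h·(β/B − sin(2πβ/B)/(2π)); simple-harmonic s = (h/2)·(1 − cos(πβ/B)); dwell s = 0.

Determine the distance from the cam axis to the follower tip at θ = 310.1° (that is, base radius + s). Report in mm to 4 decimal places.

seg 1 [0°–37.3°] cycloidal, h=7: full span → s += 7 → s = 7.0000
seg 2 [37.3°–75.5°] uniform, h=19: full span → s += 19 → s = 26.0000
seg 3 [75.5°–184.4°] dwell: s stays 26.0000
seg 4 [184.4°–243.2°] cycloidal, h=21: full span → s += 21 → s = 47.0000
seg 5 [243.2°–360°] cycloidal, h=15: θ=310.1° here. β=66.9, B=116.8. 15·(0.5728 − sin(2π·0.5728)/(2π)) = 9.6456 → s = 56.6456
radial distance = base radius + s = 22 + 56.6456 = 78.6456

78.6456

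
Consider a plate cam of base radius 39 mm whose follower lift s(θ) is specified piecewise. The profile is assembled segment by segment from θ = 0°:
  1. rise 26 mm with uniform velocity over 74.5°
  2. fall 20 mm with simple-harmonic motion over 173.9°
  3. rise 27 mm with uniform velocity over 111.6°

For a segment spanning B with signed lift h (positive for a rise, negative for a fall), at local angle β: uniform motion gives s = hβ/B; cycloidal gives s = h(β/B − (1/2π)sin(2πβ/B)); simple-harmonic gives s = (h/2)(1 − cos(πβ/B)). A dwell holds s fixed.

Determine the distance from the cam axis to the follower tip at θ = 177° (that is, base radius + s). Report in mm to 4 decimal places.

seg 1 [0°–74.5°] uniform, h=26: full span → s += 26 → s = 26.0000
seg 2 [74.5°–248.4°] simple-harmonic, h=-20: θ=177° here. β=102.5, B=173.9. -20/2·(1 − cos(π·0.5894)) = -12.7724 → s = 13.2276
radial distance = base radius + s = 39 + 13.2276 = 52.2276

52.2276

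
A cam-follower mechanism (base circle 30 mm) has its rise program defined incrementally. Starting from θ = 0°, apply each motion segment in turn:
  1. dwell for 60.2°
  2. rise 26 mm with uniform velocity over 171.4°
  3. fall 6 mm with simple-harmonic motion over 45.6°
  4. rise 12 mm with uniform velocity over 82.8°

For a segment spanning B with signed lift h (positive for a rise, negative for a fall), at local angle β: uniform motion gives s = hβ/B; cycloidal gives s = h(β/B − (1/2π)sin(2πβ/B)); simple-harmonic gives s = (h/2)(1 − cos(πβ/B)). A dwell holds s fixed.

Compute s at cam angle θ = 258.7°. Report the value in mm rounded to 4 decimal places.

seg 1 [0°–60.2°] dwell: s stays 0.0000
seg 2 [60.2°–231.6°] uniform, h=26: full span → s += 26 → s = 26.0000
seg 3 [231.6°–277.2°] simple-harmonic, h=-6: θ=258.7° here. β=27.1, B=45.6. -6/2·(1 − cos(π·0.5943)) = -3.8758 → s = 22.1242

22.1242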